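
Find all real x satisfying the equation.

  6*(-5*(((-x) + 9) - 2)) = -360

Step 1. [6*(-5*(((-x) + 9) - 2)) = -360] leading coefficient 6: divide by 6, so div: -5*(((-x) + 9) - 2) = -60.
Step 2. [-5*(((-x) + 9) - 2) = -60] -5 out front; divide by -5. So div: ((-x) + 9) - 2 = 12.
Step 3. [((-x) + 9) - 2 = 12] the outer -2 inverts by adding 2 ⇒ sub: (-x) + 9 = 14.
Step 4. [(-x) + 9 = 14] subtract 9: x sits inside (… + 9), so sub: -x = 5.
Step 5. [-x = 5] LHS negated; negate both sides, so neg: x = -5.

Answer: x ∈ {-5}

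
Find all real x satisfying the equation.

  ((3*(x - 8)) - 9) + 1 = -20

Step 1. [((3*(x - 8)) - 9) + 1 = -20] subtract 1: x sits inside (… + 1) ⇒ sub: (3*(x - 8)) - 9 = -21.
Step 2. [(3*(x - 8)) - 9 = -21] common factor 3 (LHS and -21) — divide through. So factor: (x - 8) - 3 = -7.
Step 3. [(x - 8) - 3 = -7] -3 is outermost — add 3 both sides ⇒ sub: x - 8 = -4.
Step 4. [x - 8 = -4] the outer -8 inverts by adding 8. So sub: x = 4.

Answer: x ∈ {4}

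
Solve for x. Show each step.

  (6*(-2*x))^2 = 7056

Step 1. [(6*(-2*x))^2 = 7056] LHS squared, RHS 7056 ≥ 0: apply √ (±) ⇒ sqrt: 6*(-2*x) = 84 or -84.
Step 2. [6*(-2*x) = 84 or -84] 6 out front; divide by 6, so div: -2*x = 14 or -14.
Step 3. [-2*x = 14 or -14] LHS = -2·(…); ÷-2 both sides. So div: x = -7 or 7.

Answer: x ∈ {-7, 7}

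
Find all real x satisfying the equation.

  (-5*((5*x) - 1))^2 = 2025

Step 1. [(-5*((5*x) - 1))^2 = 2025] √ both sides: 2025 ≥ 0 gives two branches, so sqrt: -5*((5*x) - 1) = 45 or -45.
Step 2. [-5*((5*x) - 1) = 45 or -45] -5 out front; divide by -5 ⇒ div: (5*x) - 1 = -9 or 9.
Step 3. [(5*x) - 1 = -9 or 9] the outer -1 inverts by adding 1 ⇒ sub: 5*x = -8 or 10.
Step 4. [5*x = -8 or 10] divide by the outer 5. So div: x = -8/5 or 2.

Answer: x ∈ {-8/5, 2}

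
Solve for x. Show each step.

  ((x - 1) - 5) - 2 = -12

Step 1. [((x - 1) - 5) - 2 = -12] 2 comes off first (add 2). So sub: (x - 1) - 5 = -10.
Step 2. [(x - 1) - 5 = -10] the outer -5 inverts by adding 5, so sub: x - 1 = -5.
Step 3. [x - 1 = -5] 1 comes off first (add 1) ⇒ sub: x = -4.

Answer: x ∈ {-4}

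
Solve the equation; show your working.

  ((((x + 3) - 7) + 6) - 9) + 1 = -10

Step 1. [((((x + 3) - 7) + 6) - 9) + 1 = -10] peel the +1: subtract 1 from each side. So sub: (((x + 3) - 7) + 6) - 9 = -11.
Step 2. [(((x + 3) - 7) + 6) - 9 = -11] -9 is outermost — add 9 both sides ⇒ sub: ((x + 3) - 7) + 6 = -2.
Step 3. [((x + 3) - 7) + 6 = -2] +6 is outermost — subtract 6 both sides. So sub: (x + 3) - 7 = -8.
Step 4. [(x + 3) - 7 = -8] the outer -7 inverts by adding 7, so sub: x + 3 = -1.
Step 5. [x + 3 = -1] the outer +3 inverts by subtracting 3. So sub: x = -4.

Answer: x ∈ {-4}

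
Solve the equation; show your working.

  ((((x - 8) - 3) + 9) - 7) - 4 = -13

Step 1. [((((x - 8) - 3) + 9) - 7) - 4 = -13] -4 is outermost — add 4 both sides, so sub: (((x - 8) - 3) + 9) - 7 = -9.
Step 2. [(((x - 8) - 3) + 9) - 7 = -9] the outer -7 inverts by adding 7. So sub: ((x - 8) - 3) + 9 = -2.
Step 3. [((x - 8) - 3) + 9 = -2] the outer +9 inverts by subtracting 9, so sub: (x - 8) - 3 = -11.
Step 4. [(x - 8) - 3 = -11] 3 comes off first (add 3), so sub: x - 8 = -8.
Step 5. [x - 8 = -8] peel the -8: add 8 from each side. So sub: x = 0.

Answer: x ∈ {0}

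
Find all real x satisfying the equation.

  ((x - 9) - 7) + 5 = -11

Step 1. [((x - 9) - 7) + 5 = -11] subtract 5: x sits inside (… + 5), so sub: (x - 9) - 7 = -16.
Step 2. [(x - 9) - 7 = -16] add 7: x sits inside (… - 7). So sub: x - 9 = -9.
Step 3. [x - 9 = -9] the outer -9 inverts by adding 9. So sub: x = 0.

Answer: x ∈ {0}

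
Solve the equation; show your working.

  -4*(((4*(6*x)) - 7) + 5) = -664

Step 1. [-4*(((4*(6*x)) - 7) + 5) = -664] -4 out front; divide by -4, so div: ((4*(6*x)) - 7) + 5 = 166.
Step 2. [((4*(6*x)) - 7) + 5 = 166] peel the +5: subtract 5 from each side ⇒ sub: (4*(6*x)) - 7 = 161.
Step 3. [(4*(6*x)) - 7 = 161] -7 is outermost — add 7 both sides. So sub: 4*(6*x) = 168.
Step 4. [4*(6*x) = 168] 4·(inner) — divide through by 4, so div: 6*x = 42.
Step 5. [6*x = 42] 6·(inner) — divide through by 6 ⇒ div: x = 7.

Answer: x ∈ {7}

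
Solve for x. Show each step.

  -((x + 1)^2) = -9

Step 1. [-((x + 1)^2) = -9] flip signs both sides ⇒ neg: (x + 1)^2 = 9.
Step 2. [(x + 1)^2 = 9] √ both sides: 9 ≥ 0 gives two branches. So sqrt: x + 1 = 3 or -3.
Step 3. [x + 1 = 3 or -3] 1 comes off first (subtract 1). So sub: x = 2 or -4.

Answer: x ∈ {-4, 2}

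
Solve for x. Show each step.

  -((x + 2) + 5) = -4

Step 1. [-((x + 2) + 5) = -4] LHS negated; negate both sides ⇒ neg: (x + 2) + 5 = 4.
Step 2. [(x + 2) + 5 = 4] subtract 5: x sits inside (… + 5) ⇒ sub: x + 2 = -1.
Step 3. [x + 2 = -1] +2 is outermost — subtract 2 both sides ⇒ sub: x = -3.

Answer: x ∈ {-3}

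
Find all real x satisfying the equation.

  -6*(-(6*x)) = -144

Step 1. [-6*(-(6*x)) = -144] divide by the outer -6, so div: -(6*x) = 24.
Step 2. [-(6*x) = 24] flip signs both sides ⇒ neg: 6*x = -24.
Step 3. [6*x = -24] divide by the outer 6, so div: x = -4.

Answer: x ∈ {-4}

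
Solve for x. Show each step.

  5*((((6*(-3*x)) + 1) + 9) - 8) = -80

Step 1. [5*((((6*(-3*x)) + 1) + 9) - 8) = -80] leading coefficient 5: divide by 5, so div: (((6*(-3*x)) + 1) + 9) - 8 = -16.
Step 2. [(((6*(-3*x)) + 1) + 9) - 8 = -16] -8 is outermost — add 8 both sides ⇒ sub: ((6*(-3*x)) + 1) + 9 = -8.
Step 3. [((6*(-3*x)) + 1) + 9 = -8] peel the +9: subtract 9 from each side, so sub: (6*(-3*x)) + 1 = -17.
Step 4. [(6*(-3*x)) + 1 = -17] 1 comes off first (subtract 1) ⇒ sub: 6*(-3*x) = -18.
Step 5. [6*(-3*x) = -18] 6·(inner) — divide through by 6 ⇒ div: -3*x = -3.
Step 6. [-3*x = -3] LHS = -3·(…); ÷-3 both sides. So div: x = 1.

Answer: x ∈ {1}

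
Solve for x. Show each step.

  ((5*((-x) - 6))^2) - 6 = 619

Step 1. [((5*((-x) - 6))^2) - 6 = 619] 6 comes off first (add 6), so sub: (5*((-x) - 6))^2 = 625.
Step 2. [(5*((-x) - 6))^2 = 625] LHS squared, RHS 625 ≥ 0: apply √ (±) ⇒ sqrt: 5*((-x) - 6) = 25 or -25.
Step 3. [5*((-x) - 6) = 25 or -25] divide by the outer 5 ⇒ div: (-x) - 6 = 5 or -5.
Step 4. [(-x) - 6 = 5 or -5] add 6: x sits inside (… - 6) ⇒ sub: -x = 11 or 1.
Step 5. [-x = 11 or 1] LHS negated; negate both sides, so neg: x = -11 or -1.

Answer: x ∈ {-11, -1}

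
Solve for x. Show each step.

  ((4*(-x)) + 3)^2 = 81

Step 1. [((4*(-x)) + 3)^2 = 81] √ both sides: 81 ≥ 0 gives two branches. So sqrt: (4*(-x)) + 3 = 9 or -9.
Step 2. [(4*(-x)) + 3 = 9 or -9] +3 is outermost — subtract 3 both sides. So sub: 4*(-x) = 6 or -12.
Step 3. [4*(-x) = 6 or -12] LHS = 4·(…); ÷4 both sides. So div: -x = 3/2 or -3.
Step 4. [-x = 3/2 or -3] LHS negated; negate both sides. So neg: x = -3/2 or 3.

Answer: x ∈ {-3/2, 3}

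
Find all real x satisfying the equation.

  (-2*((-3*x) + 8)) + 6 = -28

Step 1. [(-2*((-3*x) + 8)) + 6 = -28] -2 | LHS and -2 | -28: pull -2 out ⇒ factor: ((-3*x) + 8) - 3 = 14.
Step 2. [((-3*x) + 8) - 3 = 14] the outer -3 inverts by adding 3, so sub: (-3*x) + 8 = 17.
Step 3. [(-3*x) + 8 = 17] subtract 8: x sits inside (… + 8). So sub: -3*x = 9.
Step 4. [-3*x = 9] LHS = -3·(…); ÷-3 both sides ⇒ div: x = -3.

Answer: x ∈ {-3}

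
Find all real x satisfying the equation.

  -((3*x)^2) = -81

Step 1. [-((3*x)^2) = -81] LHS negated; negate both sides, so neg: (3*x)^2 = 81.
Step 2. [(3*x)^2 = 81] √ both sides: 81 ≥ 0 gives two branches, so sqrt: 3*x = 9 or -9.
Step 3. [3*x = 9 or -9] leading coefficient 3: divide by 3, so div: x = 3 or -3.

Answer: x ∈ {-3, 3}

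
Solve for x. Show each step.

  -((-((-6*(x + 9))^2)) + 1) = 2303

Step 1. [-((-((-6*(x + 9))^2)) + 1) = 2303] leading − — multiply by −1 ⇒ neg: (-((-6*(x + 9))^2)) + 1 = -2303.
Step 2. [(-((-6*(x + 9))^2)) + 1 = -2303] the outer +1 inverts by subtracting 1, so sub: -((-6*(x + 9))^2) = -2304.
Step 3. [-((-6*(x + 9))^2) = -2304] flip signs both sides. So neg: (-6*(x + 9))^2 = 2304.
Step 4. [(-6*(x + 9))^2 = 2304] LHS squared, RHS 2304 ≥ 0: apply √ (±). So sqrt: -6*(x + 9) = 48 or -48.
Step 5. [-6*(x + 9) = 48 or -48] -6 out front; divide by -6, so div: x + 9 = -8 or 8.
Step 6. [x + 9 = -8 or 8] peel the +9: subtract 9 from each side. So sub: x = -17 or -1.

Answer: x ∈ {-17, -1}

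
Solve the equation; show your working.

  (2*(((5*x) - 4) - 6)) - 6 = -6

Step 1. [(2*(((5*x) - 4) - 6)) - 6 = -6] common factor 2 (LHS and -6) — divide through ⇒ factor: (((5*x) - 4) - 6) - 3 = -3.
Step 2. [(((5*x) - 4) - 6) - 3 = -3] -3 is outermost — add 3 both sides, so sub: ((5*x) - 4) - 6 = 0.
Step 3. [((5*x) - 4) - 6 = 0] 6 comes off first (add 6), so sub: (5*x) - 4 = 6.
Step 4. [(5*x) - 4 = 6] peel the -4: add 4 from each side, so sub: 5*x = 10.
Step 5. [5*x = 10] 5·(inner) — divide through by 5 ⇒ div: x = 2.

Answer: x ∈ {2}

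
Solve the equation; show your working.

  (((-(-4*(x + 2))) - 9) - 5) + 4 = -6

Step 1. [(((-(-4*(x + 2))) - 9) - 5) + 4 = -6] peel the +4: subtract 4 from each side ⇒ sub: ((-(-4*(x + 2))) - 9) - 5 = -10.
Step 2. [((-(-4*(x + 2))) - 9) - 5 = -10] add 5: x sits inside (… - 5). So sub: (-(-4*(x + 2))) - 9 = -5.
Step 3. [(-(-4*(x + 2))) - 9 = -5] add 9: x sits inside (… - 9). So sub: -(-4*(x + 2)) = 4.
Step 4. [-(-4*(x + 2)) = 4] leading − — multiply by −1. So neg: -4*(x + 2) = -4.
Step 5. [-4*(x + 2) = -4] LHS = -4·(…); ÷-4 both sides. So div: x + 2 = 1.
Step 6. [x + 2 = 1] +2 is outermost — subtract 2 both sides, so sub: x = -1.

Answer: x ∈ {-1}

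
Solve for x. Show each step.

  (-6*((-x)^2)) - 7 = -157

Step 1. [(-6*((-x)^2)) - 7 = -157] add 7: x sits inside (… - 7), so sub: -6*((-x)^2) = -150.
Step 2. [-6*((-x)^2) = -150] -6·(inner) — divide through by -6. So div: (-x)^2 = 25.
Step 3. [(-x)^2 = 25] 25 ≥ 0, LHS is (·)² — take ±√. So sqrt: -x = 5 or -5.
Step 4. [-x = 5 or -5] leading − — multiply by −1 ⇒ neg: x = -5 or 5.

Answer: x ∈ {-5, 5}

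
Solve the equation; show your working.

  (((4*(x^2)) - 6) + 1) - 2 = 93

Step 1. [(((4*(x^2)) - 6) + 1) - 2 = 93] add 2: x sits inside (… - 2), so sub: ((4*(x^2)) - 6) + 1 = 95.
Step 2. [((4*(x^2)) - 6) + 1 = 95] subtract 1: x sits inside (… + 1) ⇒ sub: (4*(x^2)) - 6 = 94.
Step 3. [(4*(x^2)) - 6 = 94] add 6: x sits inside (… - 6) ⇒ sub: 4*(x^2) = 100.
Step 4. [4*(x^2) = 100] 4 out front; divide by 4 ⇒ div: x^2 = 25.
Step 5. [x^2 = 25] √ both sides: 25 ≥ 0 gives two branches. So sqrt: x = 5 or -5.

Answer: x ∈ {-5, 5}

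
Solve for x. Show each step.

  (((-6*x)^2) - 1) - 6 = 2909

Step 1. [(((-6*x)^2) - 1) - 6 = 2909] add 6: x sits inside (… - 6) ⇒ sub: ((-6*x)^2) - 1 = 2915.
Step 2. [((-6*x)^2) - 1 = 2915] 1 comes off first (add 1) ⇒ sub: (-6*x)^2 = 2916.
Step 3. [(-6*x)^2 = 2916] LHS squared, RHS 2916 ≥ 0: apply √ (±) ⇒ sqrt: -6*x = 54 or -54.
Step 4. [-6*x = 54 or -54] -6·(inner) — divide through by -6, so div: x = -9 or 9.

Answer: x ∈ {-9, 9}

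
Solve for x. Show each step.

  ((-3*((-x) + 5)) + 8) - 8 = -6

Step 1. [((-3*((-x) + 5)) + 8) - 8 = -6] -8 is outermost — add 8 both sides, so sub: (-3*((-x) + 5)) + 8 = 2.
Step 2. [(-3*((-x) + 5)) + 8 = 2] the outer +8 inverts by subtracting 8. So sub: -3*((-x) + 5) = -6.
Step 3. [-3*((-x) + 5) = -6] -3 out front; divide by -3 ⇒ div: (-x) + 5 = 2.
Step 4. [(-x) + 5 = 2] peel the +5: subtract 5 from each side ⇒ sub: -x = -3.
Step 5. [-x = -3] leading − — multiply by −1, so neg: x = 3.

Answer: x ∈ {3}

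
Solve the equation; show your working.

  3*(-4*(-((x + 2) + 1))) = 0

Step 1. [3*(-4*(-((x + 2) + 1))) = 0] LHS = 3·(…); ÷3 both sides, so div: -4*(-((x + 2) + 1)) = 0.
Step 2. [-4*(-((x + 2) + 1)) = 0] divide by the outer -4, so div: -((x + 2) + 1) = 0.
Step 3. [-((x + 2) + 1) = 0] leading − — multiply by −1, so neg: (x + 2) + 1 = 0.
Step 4. [(x + 2) + 1 = 0] the outer +1 inverts by subtracting 1. So sub: x + 2 = -1.
Step 5. [x + 2 = -1] +2 is outermost — subtract 2 both sides. So sub: x = -3.

Answer: x ∈ {-3}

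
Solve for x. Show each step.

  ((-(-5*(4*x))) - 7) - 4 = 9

Step 1. [((-(-5*(4*x))) - 7) - 4 = 9] -4 is outermost — add 4 both sides, so sub: (-(-5*(4*x))) - 7 = 13.
Step 2. [(-(-5*(4*x))) - 7 = 13] -7 is outermost — add 7 both sides ⇒ sub: -(-5*(4*x)) = 20.
Step 3. [-(-5*(4*x)) = 20] LHS negated; negate both sides. So neg: -5*(4*x) = -20.
Step 4. [-5*(4*x) = -20] LHS = -5·(…); ÷-5 both sides ⇒ div: 4*x = 4.
Step 5. [4*x = 4] divide by the outer 4. So div: x = 1.

Answer: x ∈ {1}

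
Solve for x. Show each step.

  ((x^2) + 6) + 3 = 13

Step 1. [((x^2) + 6) + 3 = 13] subtract 3: x sits inside (… + 3), so sub: (x^2) + 6 = 10.
Step 2. [(x^2) + 6 = 10] peel the +6: subtract 6 from each side. So sub: x^2 = 4.
Step 3. [x^2 = 4] √ both sides: 4 ≥ 0 gives two branches ⇒ sqrt: x = 2 or -2.

Answer: x ∈ {-2, 2}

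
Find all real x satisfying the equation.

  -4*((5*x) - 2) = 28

Step 1. [-4*((5*x) - 2) = 28] -4 out front; divide by -4, so div: (5*x) - 2 = -7.
Step 2. [(5*x) - 2 = -7] add 2: x sits inside (… - 2) ⇒ sub: 5*x = -5.
Step 3. [5*x = -5] 5 out front; divide by 5, so div: x = -1.

Answer: x ∈ {-1}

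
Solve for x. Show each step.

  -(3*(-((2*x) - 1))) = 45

Step 1. [-(3*(-((2*x) - 1))) = 45] LHS negated; negate both sides ⇒ neg: 3*(-((2*x) - 1)) = -45.
Step 2. [3*(-((2*x) - 1)) = -45] LHS = 3·(…); ÷3 both sides. So div: -((2*x) - 1) = -15.
Step 3. [-((2*x) - 1) = -15] flip signs both sides. So neg: (2*x) - 1 = 15.
Step 4. [(2*x) - 1 = 15] 1 comes off first (add 1), so sub: 2*x = 16.
Step 5. [2*x = 16] divide by the outer 2, so div: x = 8.

Answer: x ∈ {8}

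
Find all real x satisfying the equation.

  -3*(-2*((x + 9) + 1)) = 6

Step 1. [-3*(-2*((x + 9) + 1)) = 6] LHS = -3·(…); ÷-3 both sides, so div: -2*((x + 9) + 1) = -2.
Step 2. [-2*((x + 9) + 1) = -2] LHS = -2·(…); ÷-2 both sides, so div: (x + 9) + 1 = 1.
Step 3. [(x + 9) + 1 = 1] subtract 1: x sits inside (… + 1) ⇒ sub: x + 9 = 0.
Step 4. [x + 9 = 0] the outer +9 inverts by subtracting 9. So sub: x = -9.

Answer: x ∈ {-9}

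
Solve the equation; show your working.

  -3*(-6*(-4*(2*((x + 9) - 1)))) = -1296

Step 1. [-3*(-6*(-4*(2*((x + 9) - 1)))) = -1296] -3 out front; divide by -3. So div: -6*(-4*(2*((x + 9) - 1))) = 432.
Step 2. [-6*(-4*(2*((x + 9) - 1))) = 432] -6 out front; divide by -6. So div: -4*(2*((x + 9) - 1)) = -72.
Step 3. [-4*(2*((x + 9) - 1)) = -72] LHS = -4·(…); ÷-4 both sides. So div: 2*((x + 9) - 1) = 18.
Step 4. [2*((x + 9) - 1) = 18] LHS = 2·(…); ÷2 both sides ⇒ div: (x + 9) - 1 = 9.
Step 5. [(x + 9) - 1 = 9] -1 is outermost — add 1 both sides ⇒ sub: x + 9 = 10.
Step 6. [x + 9 = 10] the outer +9 inverts by subtracting 9. So sub: x = 1.

Answer: x ∈ {1}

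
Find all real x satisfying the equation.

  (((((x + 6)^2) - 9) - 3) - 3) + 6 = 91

Step 1. [(((((x + 6)^2) - 9) - 3) - 3) + 6 = 91] 6 comes off first (subtract 6) ⇒ sub: ((((x + 6)^2) - 9) - 3) - 3 = 85.
Step 2. [((((x + 6)^2) - 9) - 3) - 3 = 85] add 3: x sits inside (… - 3) ⇒ sub: (((x + 6)^2) - 9) - 3 = 88.
Step 3. [(((x + 6)^2) - 9) - 3 = 88] add 3: x sits inside (… - 3) ⇒ sub: ((x + 6)^2) - 9 = 91.
Step 4. [((x + 6)^2) - 9 = 91] the outer -9 inverts by adding 9. So sub: (x + 6)^2 = 100.
Step 5. [(x + 6)^2 = 100] LHS squared, RHS 100 ≥ 0: apply √ (±). So sqrt: x + 6 = 10 or -10.
Step 6. [x + 6 = 10 or -10] 6 comes off first (subtract 6) ⇒ sub: x = 4 or -16.

Answer: x ∈ {-16, 4}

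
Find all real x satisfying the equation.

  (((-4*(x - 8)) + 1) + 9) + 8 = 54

Step 1. [(((-4*(x - 8)) + 1) + 9) + 8 = 54] 8 comes off first (subtract 8). So sub: ((-4*(x - 8)) + 1) + 9 = 46.
Step 2. [((-4*(x - 8)) + 1) + 9 = 46] peel the +9: subtract 9 from each side, so sub: (-4*(x - 8)) + 1 = 37.
Step 3. [(-4*(x - 8)) + 1 = 37] the outer +1 inverts by subtracting 1. So sub: -4*(x - 8) = 36.
Step 4. [-4*(x - 8) = 36] -4·(inner) — divide through by -4 ⇒ div: x - 8 = -9.
Step 5. [x - 8 = -9] 8 comes off first (add 8), so sub: x = -1.

Answer: x ∈ {-1}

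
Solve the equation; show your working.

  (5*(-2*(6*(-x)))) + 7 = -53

Step 1. [(5*(-2*(6*(-x)))) + 7 = -53] peel the +7: subtract 7 from each side ⇒ sub: 5*(-2*(6*(-x))) = -60.
Step 2. [5*(-2*(6*(-x))) = -60] 5 out front; divide by 5, so div: -2*(6*(-x)) = -12.
Step 3. [-2*(6*(-x)) = -12] LHS = -2·(…); ÷-2 both sides, so div: 6*(-x) = 6.
Step 4. [6*(-x) = 6] 6 out front; divide by 6, so div: -x = 1.
Step 5. [-x = 1] flip signs both sides. So neg: x = -1.

Answer: x ∈ {-1}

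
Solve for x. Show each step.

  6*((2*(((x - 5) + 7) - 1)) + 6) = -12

Step 1. [6*((2*(((x - 5) + 7) - 1)) + 6) = -12] 6 out front; divide by 6. So div: (2*(((x - 5) + 7) - 1)) + 6 = -2.
Step 2. [(2*(((x - 5) + 7) - 1)) + 6 = -2] 2 divides every term; factor it out, so factor: (((x - 5) + 7) - 1) + 3 = -1.
Step 3. [(((x - 5) + 7) - 1) + 3 = -1] +3 is outermost — subtract 3 both sides ⇒ sub: ((x - 5) + 7) - 1 = -4.
Step 4. [((x - 5) + 7) - 1 = -4] add 1: x sits inside (… - 1) ⇒ sub: (x - 5) + 7 = -3.
Step 5. [(x - 5) + 7 = -3] the outer +7 inverts by subtracting 7 ⇒ sub: x - 5 = -10.
Step 6. [x - 5 = -10] add 5: x sits inside (… - 5) ⇒ sub: x = -5.

Answer: x ∈ {-5}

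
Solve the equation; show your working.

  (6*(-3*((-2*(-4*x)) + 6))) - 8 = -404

Step 1. [(6*(-3*((-2*(-4*x)) + 6))) - 8 = -404] -8 is outermost — add 8 both sides, so sub: 6*(-3*((-2*(-4*x)) + 6)) = -396.
Step 2. [6*(-3*((-2*(-4*x)) + 6)) = -396] 6 out front; divide by 6 ⇒ div: -3*((-2*(-4*x)) + 6) = -66.
Step 3. [-3*((-2*(-4*x)) + 6) = -66] -3·(inner) — divide through by -3 ⇒ div: (-2*(-4*x)) + 6 = 22.
Step 4. [(-2*(-4*x)) + 6 = 22] subtract 6: x sits inside (… + 6) ⇒ sub: -2*(-4*x) = 16.
Step 5. [-2*(-4*x) = 16] -2 out front; divide by -2, so div: -4*x = -8.
Step 6. [-4*x = -8] leading coefficient -4: divide by -4 ⇒ div: x = 2.

Answer: x ∈ {2}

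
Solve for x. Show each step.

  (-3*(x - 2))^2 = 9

Step 1. [(-3*(x - 2))^2 = 9] √ both sides: 9 ≥ 0 gives two branches ⇒ sqrt: -3*(x - 2) = 3 or -3.
Step 2. [-3*(x - 2) = 3 or -3] divide by the outer -3, so div: x - 2 = -1 or 1.
Step 3. [x - 2 = -1 or 1] 2 comes off first (add 2), so sub: x = 1 or 3.

Answer: x ∈ {1, 3}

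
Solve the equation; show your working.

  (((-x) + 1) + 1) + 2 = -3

Step 1. [(((-x) + 1) + 1) + 2 = -3] +2 is outermost — subtract 2 both sides ⇒ sub: ((-x) + 1) + 1 = -5.
Step 2. [((-x) + 1) + 1 = -5] +1 is outermost — subtract 1 both sides ⇒ sub: (-x) + 1 = -6.
Step 3. [(-x) + 1 = -6] +1 is outermost — subtract 1 both sides, so sub: -x = -7.
Step 4. [-x = -7] flip signs both sides ⇒ neg: x = 7.

Answer: x ∈ {7}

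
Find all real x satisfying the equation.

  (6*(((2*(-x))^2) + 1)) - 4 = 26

Step 1. [(6*(((2*(-x))^2) + 1)) - 4 = 26] 4 comes off first (add 4). So sub: 6*(((2*(-x))^2) + 1) = 30.
Step 2. [6*(((2*(-x))^2) + 1) = 30] 6·(inner) — divide through by 6, so div: ((2*(-x))^2) + 1 = 5.
Step 3. [((2*(-x))^2) + 1 = 5] peel the +1: subtract 1 from each side. So sub: (2*(-x))^2 = 4.
Step 4. [(2*(-x))^2 = 4] LHS squared, RHS 4 ≥ 0: apply √ (±). So sqrt: 2*(-x) = 2 or -2.
Step 5. [2*(-x) = 2 or -2] 2 out front; divide by 2. So div: -x = 1 or -1.
Step 6. [-x = 1 or -1] flip signs both sides. So neg: x = -1 or 1.

Answer: x ∈ {-1, 1}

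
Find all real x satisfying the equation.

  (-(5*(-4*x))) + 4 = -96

Step 1. [(-(5*(-4*x))) + 4 = -96] 4 comes off first (subtract 4) ⇒ sub: -(5*(-4*x)) = -100.
Step 2. [-(5*(-4*x)) = -100] LHS negated; negate both sides ⇒ neg: 5*(-4*x) = 100.
Step 3. [5*(-4*x) = 100] leading coefficient 5: divide by 5 ⇒ div: -4*x = 20.
Step 4. [-4*x = 20] -4 out front; divide by -4 ⇒ div: x = -5.

Answer: x ∈ {-5}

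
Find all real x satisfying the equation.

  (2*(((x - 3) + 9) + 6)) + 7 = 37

Step 1. [(2*(((x - 3) + 9) + 6)) + 7 = 37] peel the +7: subtract 7 from each side ⇒ sub: 2*(((x - 3) + 9) + 6) = 30.
Step 2. [2*(((x - 3) + 9) + 6) = 30] LHS = 2·(…); ÷2 both sides ⇒ div: ((x - 3) + 9) + 6 = 15.
Step 3. [((x - 3) + 9) + 6 = 15] peel the +6: subtract 6 from each side. So sub: (x - 3) + 9 = 9.
Step 4. [(x - 3) + 9 = 9] the outer +9 inverts by subtracting 9, so sub: x - 3 = 0.
Step 5. [x - 3 = 0] -3 is outermost — add 3 both sides. So sub: x = 3.

Answer: x ∈ {3}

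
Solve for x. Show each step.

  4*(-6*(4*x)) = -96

Step 1. [4*(-6*(4*x)) = -96] leading coefficient 4: divide by 4 ⇒ div: -6*(4*x) = -24.
Step 2. [-6*(4*x) = -24] -6·(inner) — divide through by -6. So div: 4*x = 4.
Step 3. [4*x = 4] divide by the outer 4 ⇒ div: x = 1.

Answer: x ∈ {1}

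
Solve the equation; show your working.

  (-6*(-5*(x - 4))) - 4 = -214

Step 1. [(-6*(-5*(x - 4))) - 4 = -214] peel the -4: add 4 from each side. So sub: -6*(-5*(x - 4)) = -210.
Step 2. [-6*(-5*(x - 4)) = -210] leading coefficient -6: divide by -6, so div: -5*(x - 4) = 35.
Step 3. [-5*(x - 4) = 35] -5 out front; divide by -5. So div: x - 4 = -7.
Step 4. [x - 4 = -7] add 4: x sits inside (… - 4), so sub: x = -3.

Answer: x ∈ {-3}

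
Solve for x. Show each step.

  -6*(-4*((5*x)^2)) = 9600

Step 1. [-6*(-4*((5*x)^2)) = 9600] -6 out front; divide by -6 ⇒ div: -4*((5*x)^2) = -1600.
Step 2. [-4*((5*x)^2) = -1600] -4 out front; divide by -4, so div: (5*x)^2 = 400.
Step 3. [(5*x)^2 = 400] √ both sides: 400 ≥ 0 gives two branches. So sqrt: 5*x = 20 or -20.
Step 4. [5*x = 20 or -20] 5 out front; divide by 5 ⇒ div: x = 4 or -4.

Answer: x ∈ {-4, 4}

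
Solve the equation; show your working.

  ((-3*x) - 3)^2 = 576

Step 1. [((-3*x) - 3)^2 = 576] √ both sides: 576 ≥ 0 gives two branches, so sqrt: (-3*x) - 3 = 24 or -24.
Step 2. [(-3*x) - 3 = 24 or -24] common factor -3 (LHS and 24 or -24) — divide through ⇒ factor: x + 1 = -8 or 8.
Step 3. [x + 1 = -8 or 8] subtract 1: x sits inside (… + 1). So sub: x = -9 or 7.

Answer: x ∈ {-9, 7}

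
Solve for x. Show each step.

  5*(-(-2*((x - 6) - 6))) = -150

Step 1. [5*(-(-2*((x - 6) - 6))) = -150] LHS = 5·(…); ÷5 both sides, so div: -(-2*((x - 6) - 6)) = -30.
Step 2. [-(-2*((x - 6) - 6)) = -30] flip signs both sides, so neg: -2*((x - 6) - 6) = 30.
Step 3. [-2*((x - 6) - 6) = 30] -2·(inner) — divide through by -2, so div: (x - 6) - 6 = -15.
Step 4. [(x - 6) - 6 = -15] peel the -6: add 6 from each side, so sub: x - 6 = -9.
Step 5. [x - 6 = -9] the outer -6 inverts by adding 6, so sub: x = -3.

Answer: x ∈ {-3}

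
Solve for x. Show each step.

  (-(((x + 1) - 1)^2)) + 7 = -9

Step 1. [(-(((x + 1) - 1)^2)) + 7 = -9] subtract 7: x sits inside (… + 7), so sub: -(((x + 1) - 1)^2) = -16.
Step 2. [-(((x + 1) - 1)^2) = -16] flip signs both sides, so neg: ((x + 1) - 1)^2 = 16.
Step 3. [((x + 1) - 1)^2 = 16] √ both sides: 16 ≥ 0 gives two branches ⇒ sqrt: (x + 1) - 1 = 4 or -4.
Step 4. [(x + 1) - 1 = 4 or -4] add 1: x sits inside (… - 1). So sub: x + 1 = 5 or -3.
Step 5. [x + 1 = 5 or -3] peel the +1: subtract 1 from each side. So sub: x = 4 or -4.

Answer: x ∈ {-4, 4}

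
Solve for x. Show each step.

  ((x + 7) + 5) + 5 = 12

Step 1. [((x + 7) + 5) + 5 = 12] peel the +5: subtract 5 from each side, so sub: (x + 7) + 5 = 7.
Step 2. [(x + 7) + 5 = 7] 5 comes off first (subtract 5). So sub: x + 7 = 2.
Step 3. [x + 7 = 2] 7 comes off first (subtract 7), so sub: x = -5.

Answer: x ∈ {-5}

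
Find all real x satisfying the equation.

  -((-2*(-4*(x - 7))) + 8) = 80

Step 1. [-((-2*(-4*(x - 7))) + 8) = 80] LHS negated; negate both sides, so neg: (-2*(-4*(x - 7))) + 8 = -80.
Step 2. [(-2*(-4*(x - 7))) + 8 = -80] -2 | LHS and -2 | -80: pull -2 out ⇒ factor: (-4*(x - 7)) - 4 = 40.
Step 3. [(-4*(x - 7)) - 4 = 40] -4 divides every term; factor it out. So factor: (x - 7) + 1 = -10.
Step 4. [(x - 7) + 1 = -10] subtract 1: x sits inside (… + 1), so sub: x - 7 = -11.
Step 5. [x - 7 = -11] peel the -7: add 7 from each side, so sub: x = -4.

Answer: x ∈ {-4}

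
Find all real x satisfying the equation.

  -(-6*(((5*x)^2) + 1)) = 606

Step 1. [-(-6*(((5*x)^2) + 1)) = 606] LHS negated; negate both sides ⇒ neg: -6*(((5*x)^2) + 1) = -606.
Step 2. [-6*(((5*x)^2) + 1) = -606] -6 out front; divide by -6. So div: ((5*x)^2) + 1 = 101.
Step 3. [((5*x)^2) + 1 = 101] +1 is outermost — subtract 1 both sides ⇒ sub: (5*x)^2 = 100.
Step 4. [(5*x)^2 = 100] 100 ≥ 0, LHS is (·)² — take ±√, so sqrt: 5*x = 10 or -10.
Step 5. [5*x = 10 or -10] LHS = 5·(…); ÷5 both sides. So div: x = 2 or -2.

Answer: x ∈ {-2, 2}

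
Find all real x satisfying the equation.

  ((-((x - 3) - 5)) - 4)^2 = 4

Step 1. [((-((x - 3) - 5)) - 4)^2 = 4] 4 ≥ 0, LHS is (·)² — take ±√ ⇒ sqrt: (-((x - 3) - 5)) - 4 = 2 or -2.
Step 2. [(-((x - 3) - 5)) - 4 = 2 or -2] -4 is outermost — add 4 both sides. So sub: -((x - 3) - 5) = 6 or 2.
Step 3. [-((x - 3) - 5) = 6 or 2] leading − — multiply by −1, so neg: (x - 3) - 5 = -6 or -2.
Step 4. [(x - 3) - 5 = -6 or -2] add 5: x sits inside (… - 5). So sub: x - 3 = -1 or 3.
Step 5. [x - 3 = -1 or 3] the outer -3 inverts by adding 3, so sub: x = 2 or 6.

Answer: x ∈ {2, 6}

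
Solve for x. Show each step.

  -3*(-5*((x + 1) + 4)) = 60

Step 1. [-3*(-5*((x + 1) + 4)) = 60] leading coefficient -3: divide by -3. So div: -5*((x + 1) + 4) = -20.
Step 2. [-5*((x + 1) + 4) = -20] leading coefficient -5: divide by -5 ⇒ div: (x + 1) + 4 = 4.
Step 3. [(x + 1) + 4 = 4] the outer +4 inverts by subtracting 4, so sub: x + 1 = 0.
Step 4. [x + 1 = 0] peel the +1: subtract 1 from each side ⇒ sub: x = -1.

Answer: x ∈ {-1}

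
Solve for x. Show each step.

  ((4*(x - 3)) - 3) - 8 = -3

Step 1. [((4*(x - 3)) - 3) - 8 = -3] add 8: x sits inside (… - 8) ⇒ sub: (4*(x - 3)) - 3 = 5.
Step 2. [(4*(x - 3)) - 3 = 5] 3 comes off first (add 3), so sub: 4*(x - 3) = 8.
Step 3. [4*(x - 3) = 8] 4 out front; divide by 4. So div: x - 3 = 2.
Step 4. [x - 3 = 2] add 3: x sits inside (… - 3) ⇒ sub: x = 5.

Answer: x ∈ {5}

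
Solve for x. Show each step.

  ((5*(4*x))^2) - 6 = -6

Step 1. [((5*(4*x))^2) - 6 = -6] peel the -6: add 6 from each side ⇒ sub: (5*(4*x))^2 = 0.
Step 2. [(5*(4*x))^2 = 0] √ both sides: 0 ≥ 0 gives two branches ⇒ sqrt: 5*(4*x) = 0.
Step 3. [5*(4*x) = 0] LHS = 5·(…); ÷5 both sides, so div: 4*x = 0.
Step 4. [4*x = 0] 4 out front; divide by 4, so div: x = 0.

Answer: x ∈ {0}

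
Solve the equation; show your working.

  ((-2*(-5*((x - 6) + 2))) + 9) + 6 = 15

Step 1. [((-2*(-5*((x - 6) + 2))) + 9) + 6 = 15] 6 comes off first (subtract 6). So sub: (-2*(-5*((x - 6) + 2))) + 9 = 9.
Step 2. [(-2*(-5*((x - 6) + 2))) + 9 = 9] peel the +9: subtract 9 from each side. So sub: -2*(-5*((x - 6) + 2)) = 0.
Step 3. [-2*(-5*((x - 6) + 2)) = 0] leading coefficient -2: divide by -2. So div: -5*((x - 6) + 2) = 0.
Step 4. [-5*((x - 6) + 2) = 0] -5 out front; divide by -5 ⇒ div: (x - 6) + 2 = 0.
Step 5. [(x - 6) + 2 = 0] +2 is outermost — subtract 2 both sides, so sub: x - 6 = -2.
Step 6. [x - 6 = -2] the outer -6 inverts by adding 6, so sub: x = 4.

Answer: x ∈ {4}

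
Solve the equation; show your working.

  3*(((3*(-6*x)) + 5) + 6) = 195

Step 1. [3*(((3*(-6*x)) + 5) + 6) = 195] leading coefficient 3: divide by 3. So div: ((3*(-6*x)) + 5) + 6 = 65.
Step 2. [((3*(-6*x)) + 5) + 6 = 65] +6 is outermost — subtract 6 both sides ⇒ sub: (3*(-6*x)) + 5 = 59.
Step 3. [(3*(-6*x)) + 5 = 59] peel the +5: subtract 5 from each side, so sub: 3*(-6*x) = 54.
Step 4. [3*(-6*x) = 54] LHS = 3·(…); ÷3 both sides, so div: -6*x = 18.
Step 5. [-6*x = 18] leading coefficient -6: divide by -6. So div: x = -3.

Answer: x ∈ {-3}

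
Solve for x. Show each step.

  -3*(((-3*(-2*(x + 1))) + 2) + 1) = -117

Step 1. [-3*(((-3*(-2*(x + 1))) + 2) + 1) = -117] LHS = -3·(…); ÷-3 both sides. So div: ((-3*(-2*(x + 1))) + 2) + 1 = 39.
Step 2. [((-3*(-2*(x + 1))) + 2) + 1 = 39] subtract 1: x sits inside (… + 1) ⇒ sub: (-3*(-2*(x + 1))) + 2 = 38.
Step 3. [(-3*(-2*(x + 1))) + 2 = 38] subtract 2: x sits inside (… + 2) ⇒ sub: -3*(-2*(x + 1)) = 36.
Step 4. [-3*(-2*(x + 1)) = 36] -3·(inner) — divide through by -3. So div: -2*(x + 1) = -12.
Step 5. [-2*(x + 1) = -12] -2·(inner) — divide through by -2, so div: x + 1 = 6.
Step 6. [x + 1 = 6] the outer +1 inverts by subtracting 1. So sub: x = 5.

Answer: x ∈ {5}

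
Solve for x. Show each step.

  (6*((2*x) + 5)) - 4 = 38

Step 1. [(6*((2*x) + 5)) - 4 = 38] add 4: x sits inside (… - 4), so sub: 6*((2*x) + 5) = 42.
Step 2. [6*((2*x) + 5) = 42] LHS = 6·(…); ÷6 both sides. So div: (2*x) + 5 = 7.
Step 3. [(2*x) + 5 = 7] peel the +5: subtract 5 from each side, so sub: 2*x = 2.
Step 4. [2*x = 2] 2·(inner) — divide through by 2 ⇒ div: x = 1.

Answer: x ∈ {1}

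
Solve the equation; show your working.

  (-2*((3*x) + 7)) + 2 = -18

Step 1. [(-2*((3*x) + 7)) + 2 = -18] subtract 2: x sits inside (… + 2), so sub: -2*((3*x) + 7) = -20.
Step 2. [-2*((3*x) + 7) = -20] -2 out front; divide by -2. So div: (3*x) + 7 = 10.
Step 3. [(3*x) + 7 = 10] subtract 7: x sits inside (… + 7), so sub: 3*x = 3.
Step 4. [3*x = 3] leading coefficient 3: divide by 3 ⇒ div: x = 1.

Answer: x ∈ {1}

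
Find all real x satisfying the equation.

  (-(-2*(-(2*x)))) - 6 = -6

Step 1. [(-(-2*(-(2*x)))) - 6 = -6] peel the -6: add 6 from each side ⇒ sub: -(-2*(-(2*x))) = 0.
Step 2. [-(-2*(-(2*x))) = 0] LHS negated; negate both sides, so neg: -2*(-(2*x)) = 0.
Step 3. [-2*(-(2*x)) = 0] LHS = -2·(…); ÷-2 both sides, so div: -(2*x) = 0.
Step 4. [-(2*x) = 0] LHS negated; negate both sides. So neg: 2*x = 0.
Step 5. [2*x = 0] LHS = 2·(…); ÷2 both sides. So div: x = 0.

Answer: x ∈ {0}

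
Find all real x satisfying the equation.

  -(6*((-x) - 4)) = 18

Step 1. [-(6*((-x) - 4)) = 18] flip signs both sides, so neg: 6*((-x) - 4) = -18.
Step 2. [6*((-x) - 4) = -18] 6 out front; divide by 6, so div: (-x) - 4 = -3.
Step 3. [(-x) - 4 = -3] -4 is outermost — add 4 both sides, so sub: -x = 1.
Step 4. [-x = 1] flip signs both sides. So neg: x = -1.

Answer: x ∈ {-1}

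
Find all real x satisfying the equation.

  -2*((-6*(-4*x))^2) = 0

Step 1. [-2*((-6*(-4*x))^2) = 0] -2 out front; divide by -2. So div: (-6*(-4*x))^2 = 0.
Step 2. [(-6*(-4*x))^2 = 0] LHS squared, RHS 0 ≥ 0: apply √ (±), so sqrt: -6*(-4*x) = 0.
Step 3. [-6*(-4*x) = 0] leading coefficient -6: divide by -6, so div: -4*x = 0.
Step 4. [-4*x = 0] -4 out front; divide by -4. So div: x = 0.

Answer: x ∈ {0}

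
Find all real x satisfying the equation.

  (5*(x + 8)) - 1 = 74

Step 1. [(5*(x + 8)) - 1 = 74] add 1: x sits inside (… - 1), so sub: 5*(x + 8) = 75.
Step 2. [5*(x + 8) = 75] leading coefficient 5: divide by 5. So div: x + 8 = 15.
Step 3. [x + 8 = 15] subtract 8: x sits inside (… + 8) ⇒ sub: x = 7.

Answer: x ∈ {7}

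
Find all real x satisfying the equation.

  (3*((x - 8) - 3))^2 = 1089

Step 1. [(3*((x - 8) - 3))^2 = 1089] LHS squared, RHS 1089 ≥ 0: apply √ (±) ⇒ sqrt: 3*((x - 8) - 3) = 33 or -33.
Step 2. [3*((x - 8) - 3) = 33 or -33] LHS = 3·(…); ÷3 both sides. So div: (x - 8) - 3 = 11 or -11.
Step 3. [(x - 8) - 3 = 11 or -11] the outer -3 inverts by adding 3, so sub: x - 8 = 14 or -8.
Step 4. [x - 8 = 14 or -8] -8 is outermost — add 8 both sides ⇒ sub: x = 22 or 0.

Answer: x ∈ {0, 22}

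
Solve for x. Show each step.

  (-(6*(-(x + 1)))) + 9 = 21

Step 1. [(-(6*(-(x + 1)))) + 9 = 21] +9 is outermost — subtract 9 both sides ⇒ sub: -(6*(-(x + 1))) = 12.
Step 2. [-(6*(-(x + 1))) = 12] leading − — multiply by −1 ⇒ neg: 6*(-(x + 1)) = -12.
Step 3. [6*(-(x + 1)) = -12] leading coefficient 6: divide by 6. So div: -(x + 1) = -2.
Step 4. [-(x + 1) = -2] LHS negated; negate both sides ⇒ neg: x + 1 = 2.
Step 5. [x + 1 = 2] subtract 1: x sits inside (… + 1) ⇒ sub: x = 1.

Answer: x ∈ {1}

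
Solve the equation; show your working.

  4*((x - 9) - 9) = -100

Step 1. [4*((x - 9) - 9) = -100] 4 out front; divide by 4, so div: (x - 9) - 9 = -25.
Step 2. [(x - 9) - 9 = -25] peel the -9: add 9 from each side, so sub: x - 9 = -16.
Step 3. [x - 9 = -16] 9 comes off first (add 9). So sub: x = -7.

Answer: x ∈ {-7}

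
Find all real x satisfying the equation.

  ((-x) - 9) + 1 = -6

Step 1. [((-x) - 9) + 1 = -6] the outer +1 inverts by subtracting 1, so sub: (-x) - 9 = -7.
Step 2. [(-x) - 9 = -7] -9 is outermost — add 9 both sides. So sub: -x = 2.
Step 3. [-x = 2] LHS negated; negate both sides ⇒ neg: x = -2.

Answer: x ∈ {-2}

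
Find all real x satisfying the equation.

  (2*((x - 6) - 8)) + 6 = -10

Step 1. [(2*((x - 6) - 8)) + 6 = -10] subtract 6: x sits inside (… + 6) ⇒ sub: 2*((x - 6) - 8) = -16.
Step 2. [2*((x - 6) - 8) = -16] leading coefficient 2: divide by 2. So div: (x - 6) - 8 = -8.
Step 3. [(x - 6) - 8 = -8] peel the -8: add 8 from each side, so sub: x - 6 = 0.
Step 4. [x - 6 = 0] peel the -6: add 6 from each side, so sub: x = 6.

Answer: x ∈ {6}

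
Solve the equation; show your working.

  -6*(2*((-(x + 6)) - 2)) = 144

Step 1. [-6*(2*((-(x + 6)) - 2)) = 144] leading coefficient -6: divide by -6, so div: 2*((-(x + 6)) - 2) = -24.
Step 2. [2*((-(x + 6)) - 2) = -24] 2 out front; divide by 2, so div: (-(x + 6)) - 2 = -12.
Step 3. [(-(x + 6)) - 2 = -12] 2 comes off first (add 2). So sub: -(x + 6) = -10.
Step 4. [-(x + 6) = -10] flip signs both sides, so neg: x + 6 = 10.
Step 5. [x + 6 = 10] 6 comes off first (subtract 6). So sub: x = 4.

Answer: x ∈ {4}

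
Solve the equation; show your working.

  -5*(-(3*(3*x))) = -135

Step 1. [-5*(-(3*(3*x))) = -135] leading coefficient -5: divide by -5 ⇒ div: -(3*(3*x)) = 27.
Step 2. [-(3*(3*x)) = 27] leading − — multiply by −1. So neg: 3*(3*x) = -27.
Step 3. [3*(3*x) = -27] 3 out front; divide by 3 ⇒ div: 3*x = -9.
Step 4. [3*x = -9] divide by the outer 3 ⇒ div: x = -3.

Answer: x ∈ {-3}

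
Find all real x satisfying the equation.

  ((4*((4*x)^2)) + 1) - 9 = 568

Step 1. [((4*((4*x)^2)) + 1) - 9 = 568] add 9: x sits inside (… - 9), so sub: (4*((4*x)^2)) + 1 = 577.
Step 2. [(4*((4*x)^2)) + 1 = 577] +1 is outermost — subtract 1 both sides. So sub: 4*((4*x)^2) = 576.
Step 3. [4*((4*x)^2) = 576] LHS = 4·(…); ÷4 both sides. So div: (4*x)^2 = 144.
Step 4. [(4*x)^2 = 144] √ both sides: 144 ≥ 0 gives two branches ⇒ sqrt: 4*x = 12 or -12.
Step 5. [4*x = 12 or -12] divide by the outer 4 ⇒ div: x = 3 or -3.

Answer: x ∈ {-3, 3}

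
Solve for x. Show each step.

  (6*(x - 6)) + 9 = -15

Step 1. [(6*(x - 6)) + 9 = -15] +9 is outermost — subtract 9 both sides. So sub: 6*(x - 6) = -24.
Step 2. [6*(x - 6) = -24] divide by the outer 6. So div: x - 6 = -4.
Step 3. [x - 6 = -4] add 6: x sits inside (… - 6) ⇒ sub: x = 2.

Answer: x ∈ {2}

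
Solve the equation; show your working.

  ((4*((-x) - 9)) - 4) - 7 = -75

Step 1. [((4*((-x) - 9)) - 4) - 7 = -75] the outer -7 inverts by adding 7. So sub: (4*((-x) - 9)) - 4 = -68.
Step 2. [(4*((-x) - 9)) - 4 = -68] the outer -4 inverts by adding 4, so sub: 4*((-x) - 9) = -64.
Step 3. [4*((-x) - 9) = -64] divide by the outer 4 ⇒ div: (-x) - 9 = -16.
Step 4. [(-x) - 9 = -16] 9 comes off first (add 9). So sub: -x = -7.
Step 5. [-x = -7] flip signs both sides ⇒ neg: x = 7.

Answer: x ∈ {7}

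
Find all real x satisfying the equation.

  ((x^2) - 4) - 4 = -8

Step 1. [((x^2) - 4) - 4 = -8] the outer -4 inverts by adding 4, so sub: (x^2) - 4 = -4.
Step 2. [(x^2) - 4 = -4] 4 comes off first (add 4). So sub: x^2 = 0.
Step 3. [x^2 = 0] LHS squared, RHS 0 ≥ 0: apply √ (±), so sqrt: x = 0.

Answer: x ∈ {0}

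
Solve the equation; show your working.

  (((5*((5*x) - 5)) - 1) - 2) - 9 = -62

Step 1. [(((5*((5*x) - 5)) - 1) - 2) - 9 = -62] -9 is outermost — add 9 both sides, so sub: ((5*((5*x) - 5)) - 1) - 2 = -53.
Step 2. [((5*((5*x) - 5)) - 1) - 2 = -53] add 2: x sits inside (… - 2) ⇒ sub: (5*((5*x) - 5)) - 1 = -51.
Step 3. [(5*((5*x) - 5)) - 1 = -51] 1 comes off first (add 1). So sub: 5*((5*x) - 5) = -50.
Step 4. [5*((5*x) - 5) = -50] LHS = 5·(…); ÷5 both sides ⇒ div: (5*x) - 5 = -10.
Step 5. [(5*x) - 5 = -10] -5 is outermost — add 5 both sides ⇒ sub: 5*x = -5.
Step 6. [5*x = -5] 5 out front; divide by 5. So div: x = -1.

Answer: x ∈ {-1}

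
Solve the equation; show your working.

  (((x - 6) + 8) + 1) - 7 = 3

Step 1. [(((x - 6) + 8) + 1) - 7 = 3] the outer -7 inverts by adding 7 ⇒ sub: ((x - 6) + 8) + 1 = 10.
Step 2. [((x - 6) + 8) + 1 = 10] +1 is outermost — subtract 1 both sides, so sub: (x - 6) + 8 = 9.
Step 3. [(x - 6) + 8 = 9] subtract 8: x sits inside (… + 8) ⇒ sub: x - 6 = 1.
Step 4. [x - 6 = 1] add 6: x sits inside (… - 6), so sub: x = 7.

Answer: x ∈ {7}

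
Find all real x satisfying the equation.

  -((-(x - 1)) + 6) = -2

Step 1. [-((-(x - 1)) + 6) = -2] flip signs both sides ⇒ neg: (-(x - 1)) + 6 = 2.
Step 2. [(-(x - 1)) + 6 = 2] subtract 6: x sits inside (… + 6), so sub: -(x - 1) = -4.
Step 3. [-(x - 1) = -4] LHS negated; negate both sides, so neg: x - 1 = 4.
Step 4. [x - 1 = 4] add 1: x sits inside (… - 1) ⇒ sub: x = 5.

Answer: x ∈ {5}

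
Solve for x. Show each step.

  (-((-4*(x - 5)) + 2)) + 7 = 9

Step 1. [(-((-4*(x - 5)) + 2)) + 7 = 9] +7 is outermost — subtract 7 both sides, so sub: -((-4*(x - 5)) + 2) = 2.
Step 2. [-((-4*(x - 5)) + 2) = 2] flip signs both sides ⇒ neg: (-4*(x - 5)) + 2 = -2.
Step 3. [(-4*(x - 5)) + 2 = -2] the outer +2 inverts by subtracting 2. So sub: -4*(x - 5) = -4.
Step 4. [-4*(x - 5) = -4] divide by the outer -4. So div: x - 5 = 1.
Step 5. [x - 5 = 1] the outer -5 inverts by adding 5. So sub: x = 6.

Answer: x ∈ {6}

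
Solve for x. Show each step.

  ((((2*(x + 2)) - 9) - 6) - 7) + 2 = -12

Step 1. [((((2*(x + 2)) - 9) - 6) - 7) + 2 = -12] +2 is outermost — subtract 2 both sides, so sub: (((2*(x + 2)) - 9) - 6) - 7 = -14.
Step 2. [(((2*(x + 2)) - 9) - 6) - 7 = -14] -7 is outermost — add 7 both sides ⇒ sub: ((2*(x + 2)) - 9) - 6 = -7.
Step 3. [((2*(x + 2)) - 9) - 6 = -7] the outer -6 inverts by adding 6 ⇒ sub: (2*(x + 2)) - 9 = -1.
Step 4. [(2*(x + 2)) - 9 = -1] the outer -9 inverts by adding 9, so sub: 2*(x + 2) = 8.
Step 5. [2*(x + 2) = 8] leading coefficient 2: divide by 2. So div: x + 2 = 4.
Step 6. [x + 2 = 4] +2 is outermost — subtract 2 both sides. So sub: x = 2.

Answer: x ∈ {2}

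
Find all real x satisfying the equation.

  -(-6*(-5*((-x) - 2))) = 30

Step 1. [-(-6*(-5*((-x) - 2))) = 30] leading − — multiply by −1 ⇒ neg: -6*(-5*((-x) - 2)) = -30.
Step 2. [-6*(-5*((-x) - 2)) = -30] -6 out front; divide by -6 ⇒ div: -5*((-x) - 2) = 5.
Step 3. [-5*((-x) - 2) = 5] -5 out front; divide by -5. So div: (-x) - 2 = -1.
Step 4. [(-x) - 2 = -1] peel the -2: add 2 from each side ⇒ sub: -x = 1.
Step 5. [-x = 1] flip signs both sides ⇒ neg: x = -1.

Answer: x ∈ {-1}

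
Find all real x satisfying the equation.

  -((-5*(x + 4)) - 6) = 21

Step 1. [-((-5*(x + 4)) - 6) = 21] leading − — multiply by −1 ⇒ neg: (-5*(x + 4)) - 6 = -21.
Step 2. [(-5*(x + 4)) - 6 = -21] peel the -6: add 6 from each side, so sub: -5*(x + 4) = -15.
Step 3. [-5*(x + 4) = -15] -5·(inner) — divide through by -5, so div: x + 4 = 3.
Step 4. [x + 4 = 3] 4 comes off first (subtract 4), so sub: x = -1.

Answer: x ∈ {-1}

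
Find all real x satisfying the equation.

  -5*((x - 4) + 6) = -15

Step 1. [-5*((x - 4) + 6) = -15] -5 out front; divide by -5. So div: (x - 4) + 6 = 3.
Step 2. [(x - 4) + 6 = 3] peel the +6: subtract 6 from each side, so sub: x - 4 = -3.
Step 3. [x - 4 = -3] add 4: x sits inside (… - 4), so sub: x = 1.

Answer: x ∈ {1}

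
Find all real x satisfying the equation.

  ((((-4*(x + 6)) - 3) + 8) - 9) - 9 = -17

Step 1. [((((-4*(x + 6)) - 3) + 8) - 9) - 9 = -17] add 9: x sits inside (… - 9) ⇒ sub: (((-4*(x + 6)) - 3) + 8) - 9 = -8.
Step 2. [(((-4*(x + 6)) - 3) + 8) - 9 = -8] 9 comes off first (add 9), so sub: ((-4*(x + 6)) - 3) + 8 = 1.
Step 3. [((-4*(x + 6)) - 3) + 8 = 1] peel the +8: subtract 8 from each side. So sub: (-4*(x + 6)) - 3 = -7.
Step 4. [(-4*(x + 6)) - 3 = -7] add 3: x sits inside (… - 3). So sub: -4*(x + 6) = -4.
Step 5. [-4*(x + 6) = -4] LHS = -4·(…); ÷-4 both sides. So div: x + 6 = 1.
Step 6. [x + 6 = 1] subtract 6: x sits inside (… + 6). So sub: x = -5.

Answer: x ∈ {-5}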